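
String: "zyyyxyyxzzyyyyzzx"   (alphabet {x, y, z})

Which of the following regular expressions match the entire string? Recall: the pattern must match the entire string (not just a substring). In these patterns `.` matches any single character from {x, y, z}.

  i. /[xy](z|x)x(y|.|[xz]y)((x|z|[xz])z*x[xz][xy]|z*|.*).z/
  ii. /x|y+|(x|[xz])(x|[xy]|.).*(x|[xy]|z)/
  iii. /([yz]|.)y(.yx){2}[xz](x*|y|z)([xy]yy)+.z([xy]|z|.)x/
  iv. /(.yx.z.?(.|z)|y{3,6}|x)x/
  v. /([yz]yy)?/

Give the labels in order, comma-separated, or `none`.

ii, iii

i → no match — must end with "z"
ii → match
iii → match
iv → no match
v → no match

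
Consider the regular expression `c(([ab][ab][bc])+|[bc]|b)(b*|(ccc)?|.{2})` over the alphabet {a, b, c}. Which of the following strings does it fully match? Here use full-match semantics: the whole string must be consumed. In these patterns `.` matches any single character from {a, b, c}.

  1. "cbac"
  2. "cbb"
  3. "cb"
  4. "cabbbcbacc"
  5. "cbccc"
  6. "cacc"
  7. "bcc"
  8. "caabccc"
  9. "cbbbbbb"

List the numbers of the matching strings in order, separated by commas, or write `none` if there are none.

1, 2, 3, 5, 8, 9

1. "cbac" → match
2. "cbb" → match
3. "cb" → match
4. "cabbbcbacc" → no match
5. "cbccc" → match
6. "cacc" → no match
7. "bcc" → no match — must start with "c"
8. "caabccc" → match
9. "cbbbbbb" → match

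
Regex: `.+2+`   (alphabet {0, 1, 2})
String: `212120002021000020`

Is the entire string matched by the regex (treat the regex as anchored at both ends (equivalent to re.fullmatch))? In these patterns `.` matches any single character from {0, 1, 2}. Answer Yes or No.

Every match must end with `2`, but `212120002021000020` does not.

No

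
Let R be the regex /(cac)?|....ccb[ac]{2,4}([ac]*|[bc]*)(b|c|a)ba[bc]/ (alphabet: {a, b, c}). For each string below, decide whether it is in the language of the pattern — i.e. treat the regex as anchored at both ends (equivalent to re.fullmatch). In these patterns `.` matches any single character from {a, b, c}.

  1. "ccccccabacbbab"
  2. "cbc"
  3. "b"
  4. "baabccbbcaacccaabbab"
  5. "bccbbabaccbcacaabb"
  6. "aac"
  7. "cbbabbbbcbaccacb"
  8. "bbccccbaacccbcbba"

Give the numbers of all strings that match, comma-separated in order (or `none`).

none

1 → no match
2 → no match
3 → no match
4 → no match
5 → no match
6 → no match
7 → no match
8 → no match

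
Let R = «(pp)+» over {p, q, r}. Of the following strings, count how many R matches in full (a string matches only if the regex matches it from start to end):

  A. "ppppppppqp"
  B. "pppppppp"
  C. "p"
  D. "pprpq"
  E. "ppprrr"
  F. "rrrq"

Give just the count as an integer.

A → no match — must end with "pp"
B → match
C → no match — must start with "pp"
D → no match — must end with "pp"
E → no match — must end with "pp"
F → no match — must start with "pp"
Total matched: 1

1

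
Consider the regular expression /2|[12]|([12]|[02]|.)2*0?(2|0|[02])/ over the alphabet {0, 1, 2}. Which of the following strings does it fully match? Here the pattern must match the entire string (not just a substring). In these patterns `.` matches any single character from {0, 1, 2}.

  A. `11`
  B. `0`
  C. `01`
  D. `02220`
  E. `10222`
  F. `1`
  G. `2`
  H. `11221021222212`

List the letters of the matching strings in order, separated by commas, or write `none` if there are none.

D, F, G

A → no match
B → no match
C → no match
D → match
E → no match
F → match
G → match
H → no match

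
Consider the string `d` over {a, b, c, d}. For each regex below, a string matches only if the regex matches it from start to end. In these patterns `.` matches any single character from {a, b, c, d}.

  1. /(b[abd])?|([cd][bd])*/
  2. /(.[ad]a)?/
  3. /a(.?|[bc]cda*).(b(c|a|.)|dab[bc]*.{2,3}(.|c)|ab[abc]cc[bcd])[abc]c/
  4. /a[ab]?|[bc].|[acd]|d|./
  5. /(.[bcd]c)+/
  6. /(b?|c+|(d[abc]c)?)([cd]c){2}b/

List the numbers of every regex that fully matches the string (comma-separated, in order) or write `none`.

1 → no match
2 → no match
3 → no match — must start with `a`
4 → match
5 → no match — must end with `c`
6 → no match — must end with `cb`

4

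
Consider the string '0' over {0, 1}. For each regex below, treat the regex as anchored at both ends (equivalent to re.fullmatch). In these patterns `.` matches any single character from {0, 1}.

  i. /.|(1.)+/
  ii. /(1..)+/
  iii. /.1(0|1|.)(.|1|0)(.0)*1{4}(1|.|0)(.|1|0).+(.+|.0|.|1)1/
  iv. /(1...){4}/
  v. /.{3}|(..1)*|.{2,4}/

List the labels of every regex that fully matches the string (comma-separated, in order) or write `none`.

i → match
ii → no match — must start with '1'
iii → no match — must end with '1'
iv → no match — must start with '1'
v → no match

i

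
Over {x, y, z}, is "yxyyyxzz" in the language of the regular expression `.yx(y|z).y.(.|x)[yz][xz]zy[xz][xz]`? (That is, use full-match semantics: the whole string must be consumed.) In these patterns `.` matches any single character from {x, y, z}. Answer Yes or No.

No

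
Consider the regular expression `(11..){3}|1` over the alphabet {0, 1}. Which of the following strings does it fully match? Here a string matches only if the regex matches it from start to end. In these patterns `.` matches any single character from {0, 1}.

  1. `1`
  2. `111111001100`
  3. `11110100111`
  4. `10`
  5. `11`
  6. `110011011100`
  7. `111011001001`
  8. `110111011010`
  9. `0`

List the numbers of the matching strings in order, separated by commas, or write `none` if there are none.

1. `1` → match
2. `111111001100` → match
3. `11110100111` → no match
4. `10` → no match
5. `11` → no match
6. `110011011100` → match
7. `111011001001` → no match
8. `110111011010` → no match
9. `0` → no match

1, 2, 6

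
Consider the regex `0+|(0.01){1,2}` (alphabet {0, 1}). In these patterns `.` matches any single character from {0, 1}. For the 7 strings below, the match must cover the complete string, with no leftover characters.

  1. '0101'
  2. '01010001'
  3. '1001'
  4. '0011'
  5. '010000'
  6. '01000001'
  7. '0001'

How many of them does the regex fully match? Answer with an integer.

3

1 → match
2 → match
3 → no match — must start with '0'
4 → no match
5 → no match
6 → no match
7 → match
Total matched: 3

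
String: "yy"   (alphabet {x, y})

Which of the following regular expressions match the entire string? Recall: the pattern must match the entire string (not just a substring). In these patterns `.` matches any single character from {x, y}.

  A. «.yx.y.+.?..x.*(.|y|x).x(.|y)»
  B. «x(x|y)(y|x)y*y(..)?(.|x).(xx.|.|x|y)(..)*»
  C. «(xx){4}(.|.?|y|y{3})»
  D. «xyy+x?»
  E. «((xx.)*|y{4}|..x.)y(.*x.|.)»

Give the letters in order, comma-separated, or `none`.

A → no match
B → no match — must start with "x"
C → no match — must start with "xx"
D → no match — must start with "xyy"
E → match

E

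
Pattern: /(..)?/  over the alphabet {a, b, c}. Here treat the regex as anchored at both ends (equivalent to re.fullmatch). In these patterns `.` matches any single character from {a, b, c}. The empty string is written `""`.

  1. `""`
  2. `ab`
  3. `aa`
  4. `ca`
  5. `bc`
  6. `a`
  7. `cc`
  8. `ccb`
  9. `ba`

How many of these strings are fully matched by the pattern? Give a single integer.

1 → match
2 → match
3 → match
4 → match
5 → match
6 → no match
7 → match
8 → no match
9 → match
Total matched: 7

7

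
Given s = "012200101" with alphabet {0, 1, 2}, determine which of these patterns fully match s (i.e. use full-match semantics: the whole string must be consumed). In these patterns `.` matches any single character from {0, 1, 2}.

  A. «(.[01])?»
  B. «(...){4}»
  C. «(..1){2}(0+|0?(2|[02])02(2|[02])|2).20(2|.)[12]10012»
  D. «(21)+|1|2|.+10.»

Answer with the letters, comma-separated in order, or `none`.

A → no match
B → no match
C → no match — must end with "10012"
D → match

D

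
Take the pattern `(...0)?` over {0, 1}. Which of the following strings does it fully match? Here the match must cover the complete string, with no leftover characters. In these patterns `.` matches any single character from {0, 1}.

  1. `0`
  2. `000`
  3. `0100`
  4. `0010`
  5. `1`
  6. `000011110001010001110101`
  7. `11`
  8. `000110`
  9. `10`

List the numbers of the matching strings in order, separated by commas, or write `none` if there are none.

3, 4

1 → no match
2 → no match
3 → match
4 → match
5 → no match
6 → no match
7 → no match
8 → no match
9 → no match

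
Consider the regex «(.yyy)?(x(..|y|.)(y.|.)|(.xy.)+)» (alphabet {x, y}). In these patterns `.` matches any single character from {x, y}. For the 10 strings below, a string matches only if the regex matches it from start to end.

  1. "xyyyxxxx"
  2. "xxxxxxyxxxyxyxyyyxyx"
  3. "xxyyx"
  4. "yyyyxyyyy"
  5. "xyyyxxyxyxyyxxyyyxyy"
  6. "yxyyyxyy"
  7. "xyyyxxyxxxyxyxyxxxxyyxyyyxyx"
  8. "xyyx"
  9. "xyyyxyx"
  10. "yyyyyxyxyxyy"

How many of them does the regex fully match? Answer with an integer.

8

1. "xyyyxxxx" → match
2 → no match
3. "xxyyx" → match
4. "yyyyxyyyy" → match
5 → match
6. "yxyyyxyy" → match
7 → no match
8. "xyyx" → match
9. "xyyyxyx" → match
10. "yyyyyxyxyxyy" → match
Total matched: 8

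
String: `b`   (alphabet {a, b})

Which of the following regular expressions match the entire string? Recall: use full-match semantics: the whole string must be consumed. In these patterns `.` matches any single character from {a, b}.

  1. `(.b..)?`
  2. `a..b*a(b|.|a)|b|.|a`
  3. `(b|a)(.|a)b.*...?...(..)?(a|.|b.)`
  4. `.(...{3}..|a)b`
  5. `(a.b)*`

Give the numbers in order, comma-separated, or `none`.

2

1 → no match
2 → match
3 → no match
4 → no match
5 → no match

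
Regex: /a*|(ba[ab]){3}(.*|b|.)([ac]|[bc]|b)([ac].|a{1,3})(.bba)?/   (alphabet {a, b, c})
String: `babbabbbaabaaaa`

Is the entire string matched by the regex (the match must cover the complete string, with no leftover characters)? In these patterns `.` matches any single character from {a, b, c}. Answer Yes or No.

No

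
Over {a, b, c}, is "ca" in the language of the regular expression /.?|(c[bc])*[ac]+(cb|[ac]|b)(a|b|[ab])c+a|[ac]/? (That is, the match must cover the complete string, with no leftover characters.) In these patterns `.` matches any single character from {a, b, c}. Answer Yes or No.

No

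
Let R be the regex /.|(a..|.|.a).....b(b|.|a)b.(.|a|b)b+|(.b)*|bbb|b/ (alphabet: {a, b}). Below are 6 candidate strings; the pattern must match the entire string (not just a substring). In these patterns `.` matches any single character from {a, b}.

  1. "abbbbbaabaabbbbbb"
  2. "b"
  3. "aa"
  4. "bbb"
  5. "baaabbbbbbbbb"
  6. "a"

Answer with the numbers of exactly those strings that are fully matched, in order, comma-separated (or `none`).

2, 4, 5, 6

1 → no match
2 → match
3 → no match
4 → match
5 → match
6 → match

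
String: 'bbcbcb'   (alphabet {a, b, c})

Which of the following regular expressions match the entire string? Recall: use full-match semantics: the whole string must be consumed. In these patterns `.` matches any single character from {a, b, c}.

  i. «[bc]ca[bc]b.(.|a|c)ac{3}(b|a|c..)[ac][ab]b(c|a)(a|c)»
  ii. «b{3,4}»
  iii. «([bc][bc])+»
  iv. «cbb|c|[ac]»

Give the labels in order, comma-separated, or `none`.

i → no match
ii → no match
iii → match
iv → no match

iii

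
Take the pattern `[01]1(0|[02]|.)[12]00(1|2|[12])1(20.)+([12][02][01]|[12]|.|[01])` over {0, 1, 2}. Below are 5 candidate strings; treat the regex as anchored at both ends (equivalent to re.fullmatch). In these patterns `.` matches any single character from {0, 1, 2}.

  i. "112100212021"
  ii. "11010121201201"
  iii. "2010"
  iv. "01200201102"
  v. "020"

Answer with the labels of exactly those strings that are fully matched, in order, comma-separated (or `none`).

i → match
ii → no match
iii → no match
iv → no match
v → no match

i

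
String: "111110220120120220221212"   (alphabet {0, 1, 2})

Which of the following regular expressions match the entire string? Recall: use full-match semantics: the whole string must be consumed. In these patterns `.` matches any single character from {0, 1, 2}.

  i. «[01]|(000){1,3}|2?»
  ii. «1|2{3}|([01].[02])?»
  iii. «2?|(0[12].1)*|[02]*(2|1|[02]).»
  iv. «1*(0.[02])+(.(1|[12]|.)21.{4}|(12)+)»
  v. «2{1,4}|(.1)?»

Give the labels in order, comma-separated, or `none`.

i → no match
ii → no match
iii → no match
iv → match
v → no match

iv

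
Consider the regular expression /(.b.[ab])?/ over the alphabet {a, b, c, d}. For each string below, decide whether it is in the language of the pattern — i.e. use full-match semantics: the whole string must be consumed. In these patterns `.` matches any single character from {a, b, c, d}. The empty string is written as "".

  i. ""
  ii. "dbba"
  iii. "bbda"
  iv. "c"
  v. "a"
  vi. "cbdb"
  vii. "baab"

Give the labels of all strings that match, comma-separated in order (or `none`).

i, ii, iii, vi

i → match
ii → match
iii → match
iv → no match
v → no match
vi → match
vii → no match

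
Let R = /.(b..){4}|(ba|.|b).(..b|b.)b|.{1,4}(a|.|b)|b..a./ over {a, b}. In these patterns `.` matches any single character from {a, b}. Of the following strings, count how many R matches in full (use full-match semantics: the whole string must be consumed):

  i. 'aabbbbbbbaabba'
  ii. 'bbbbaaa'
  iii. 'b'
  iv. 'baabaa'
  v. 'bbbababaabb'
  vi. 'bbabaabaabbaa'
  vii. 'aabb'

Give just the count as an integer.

i → no match
ii. 'bbbbaaa' → no match
iii. 'b' → no match
iv. 'baabaa' → no match
v. 'bbbababaabb' → no match
vi → no match
vii. 'aabb' → match
Total matched: 1

1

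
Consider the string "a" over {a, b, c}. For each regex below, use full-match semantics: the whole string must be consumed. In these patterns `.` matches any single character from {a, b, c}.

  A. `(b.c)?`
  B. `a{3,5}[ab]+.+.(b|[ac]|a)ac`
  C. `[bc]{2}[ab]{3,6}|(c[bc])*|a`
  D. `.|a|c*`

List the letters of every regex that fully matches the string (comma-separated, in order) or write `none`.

C, D

A → no match
B → no match — must end with "ac"
C → match
D → match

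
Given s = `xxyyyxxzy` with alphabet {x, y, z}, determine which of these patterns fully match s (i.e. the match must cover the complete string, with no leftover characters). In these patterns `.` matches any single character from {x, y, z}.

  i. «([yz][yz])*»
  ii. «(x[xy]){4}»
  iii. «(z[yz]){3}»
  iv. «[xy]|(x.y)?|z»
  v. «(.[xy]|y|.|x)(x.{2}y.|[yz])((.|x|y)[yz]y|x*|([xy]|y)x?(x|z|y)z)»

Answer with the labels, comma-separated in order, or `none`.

i → no match
ii → no match
iii → no match — must start with `z`
iv → no match
v → match

v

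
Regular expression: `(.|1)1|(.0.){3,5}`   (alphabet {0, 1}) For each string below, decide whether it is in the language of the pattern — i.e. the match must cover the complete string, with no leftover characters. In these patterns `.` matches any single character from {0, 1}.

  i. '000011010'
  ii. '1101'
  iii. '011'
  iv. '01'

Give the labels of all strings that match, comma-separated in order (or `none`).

iv

i → no match
ii → no match
iii → no match
iv → match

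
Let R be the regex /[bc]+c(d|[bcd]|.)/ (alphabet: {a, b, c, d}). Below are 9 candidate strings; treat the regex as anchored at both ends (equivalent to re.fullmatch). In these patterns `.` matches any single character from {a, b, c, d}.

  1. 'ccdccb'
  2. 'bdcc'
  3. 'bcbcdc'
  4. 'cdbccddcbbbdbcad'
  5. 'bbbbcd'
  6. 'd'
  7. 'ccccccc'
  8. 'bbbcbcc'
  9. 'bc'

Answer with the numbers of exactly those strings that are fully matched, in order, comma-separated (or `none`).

1 → no match
2 → no match
3 → no match
4 → no match
5 → match
6 → no match
7 → match
8 → match
9 → no match

5, 7, 8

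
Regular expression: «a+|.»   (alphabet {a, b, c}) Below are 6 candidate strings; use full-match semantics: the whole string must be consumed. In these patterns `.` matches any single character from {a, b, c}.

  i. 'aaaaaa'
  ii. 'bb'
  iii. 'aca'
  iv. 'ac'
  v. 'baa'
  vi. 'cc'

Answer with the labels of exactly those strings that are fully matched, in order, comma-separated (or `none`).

i → match
ii → no match
iii → no match
iv → no match
v → no match
vi → no match

i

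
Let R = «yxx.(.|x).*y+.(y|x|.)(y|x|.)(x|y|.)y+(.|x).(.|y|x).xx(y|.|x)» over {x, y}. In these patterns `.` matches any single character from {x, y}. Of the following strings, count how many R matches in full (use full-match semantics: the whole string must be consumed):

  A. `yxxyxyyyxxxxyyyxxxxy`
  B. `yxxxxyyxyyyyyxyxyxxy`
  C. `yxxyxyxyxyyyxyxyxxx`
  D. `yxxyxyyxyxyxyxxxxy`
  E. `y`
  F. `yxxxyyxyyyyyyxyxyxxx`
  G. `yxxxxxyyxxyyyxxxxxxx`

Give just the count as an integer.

A → match
B → match
C → match
D → match
E → no match — must start with `yxx`
F → match
G → match
Total matched: 6

6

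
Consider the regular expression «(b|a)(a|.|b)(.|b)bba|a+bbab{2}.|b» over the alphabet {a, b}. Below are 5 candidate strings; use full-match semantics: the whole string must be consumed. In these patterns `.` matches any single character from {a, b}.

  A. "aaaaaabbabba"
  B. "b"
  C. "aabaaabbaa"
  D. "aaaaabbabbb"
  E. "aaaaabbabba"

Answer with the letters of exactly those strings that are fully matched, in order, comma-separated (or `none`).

A, B, D, E

A. "aaaaaabbabba" → match
B. "b" → match
C. "aabaaabbaa" → no match
D. "aaaaabbabbb" → match
E. "aaaaabbabba" → match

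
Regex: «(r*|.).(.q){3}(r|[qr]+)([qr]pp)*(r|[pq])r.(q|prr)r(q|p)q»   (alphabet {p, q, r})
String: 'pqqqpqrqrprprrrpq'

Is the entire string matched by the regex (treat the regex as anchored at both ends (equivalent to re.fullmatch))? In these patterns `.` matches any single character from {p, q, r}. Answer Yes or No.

No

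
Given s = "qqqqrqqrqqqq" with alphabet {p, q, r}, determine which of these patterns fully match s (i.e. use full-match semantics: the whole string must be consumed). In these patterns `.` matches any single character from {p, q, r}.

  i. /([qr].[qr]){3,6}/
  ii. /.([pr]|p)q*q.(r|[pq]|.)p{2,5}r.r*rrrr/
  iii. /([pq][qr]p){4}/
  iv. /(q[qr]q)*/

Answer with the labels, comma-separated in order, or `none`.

i, iv

i → match
ii → no match — must end with "rrrr"
iii → no match — must end with "p"
iv → match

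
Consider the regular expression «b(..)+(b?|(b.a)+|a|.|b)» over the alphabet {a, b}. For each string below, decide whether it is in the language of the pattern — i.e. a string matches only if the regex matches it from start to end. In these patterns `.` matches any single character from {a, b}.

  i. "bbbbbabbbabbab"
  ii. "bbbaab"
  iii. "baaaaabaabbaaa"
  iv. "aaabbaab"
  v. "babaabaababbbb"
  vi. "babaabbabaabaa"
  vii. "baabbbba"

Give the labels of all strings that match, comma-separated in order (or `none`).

i → match
ii → match
iii → match
iv → no match — must start with "b"
v → match
vi → match
vii → match

i, ii, iii, v, vi, vii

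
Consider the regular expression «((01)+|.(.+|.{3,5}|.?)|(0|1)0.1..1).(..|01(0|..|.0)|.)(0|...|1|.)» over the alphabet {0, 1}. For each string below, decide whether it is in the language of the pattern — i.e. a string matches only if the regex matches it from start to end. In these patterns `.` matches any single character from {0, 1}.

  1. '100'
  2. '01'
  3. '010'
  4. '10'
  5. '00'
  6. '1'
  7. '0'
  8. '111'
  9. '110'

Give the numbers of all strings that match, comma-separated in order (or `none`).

none

1 → no match
2 → no match
3 → no match
4 → no match
5 → no match
6 → no match
7 → no match
8 → no match
9 → no match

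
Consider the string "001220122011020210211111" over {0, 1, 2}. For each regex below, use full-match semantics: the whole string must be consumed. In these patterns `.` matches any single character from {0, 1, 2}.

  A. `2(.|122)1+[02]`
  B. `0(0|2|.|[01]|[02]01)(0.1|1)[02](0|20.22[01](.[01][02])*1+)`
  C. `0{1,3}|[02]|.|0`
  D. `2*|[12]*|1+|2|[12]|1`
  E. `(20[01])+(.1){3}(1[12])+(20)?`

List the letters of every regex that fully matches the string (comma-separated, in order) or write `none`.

B

A → no match — must start with "2"
B → match
C → no match
D → no match
E → no match — must start with "20"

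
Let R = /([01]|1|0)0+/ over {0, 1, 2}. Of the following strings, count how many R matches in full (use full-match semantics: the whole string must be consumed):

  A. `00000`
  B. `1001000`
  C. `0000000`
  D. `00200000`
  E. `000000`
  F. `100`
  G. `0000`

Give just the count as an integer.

A. `00000` → match
B. `1001000` → no match
C. `0000000` → match
D. `00200000` → no match
E. `000000` → match
F. `100` → match
G. `0000` → match
Total matched: 5

5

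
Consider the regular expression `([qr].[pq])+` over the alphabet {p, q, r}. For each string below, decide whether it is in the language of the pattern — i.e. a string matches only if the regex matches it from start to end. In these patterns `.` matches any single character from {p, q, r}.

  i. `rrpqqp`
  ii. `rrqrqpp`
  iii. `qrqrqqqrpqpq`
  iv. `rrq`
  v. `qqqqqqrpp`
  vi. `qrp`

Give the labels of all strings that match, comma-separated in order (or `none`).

i. `rrpqqp` → match
ii. `rrqrqpp` → no match
iii. `qrqrqqqrpqpq` → match
iv. `rrq` → match
v. `qqqqqqrpp` → match
vi. `qrp` → match

i, iii, iv, v, vi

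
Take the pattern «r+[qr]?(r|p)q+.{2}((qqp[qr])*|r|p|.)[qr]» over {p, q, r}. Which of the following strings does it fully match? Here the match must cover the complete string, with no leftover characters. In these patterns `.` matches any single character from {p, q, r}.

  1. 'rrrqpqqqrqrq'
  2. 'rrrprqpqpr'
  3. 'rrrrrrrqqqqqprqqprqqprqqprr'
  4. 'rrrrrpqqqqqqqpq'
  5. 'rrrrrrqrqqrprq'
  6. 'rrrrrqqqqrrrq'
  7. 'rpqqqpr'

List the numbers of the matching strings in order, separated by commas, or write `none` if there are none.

1, 3, 4, 5, 6, 7

1 → match
2 → no match
3 → match
4 → match
5 → match
6 → match
7 → match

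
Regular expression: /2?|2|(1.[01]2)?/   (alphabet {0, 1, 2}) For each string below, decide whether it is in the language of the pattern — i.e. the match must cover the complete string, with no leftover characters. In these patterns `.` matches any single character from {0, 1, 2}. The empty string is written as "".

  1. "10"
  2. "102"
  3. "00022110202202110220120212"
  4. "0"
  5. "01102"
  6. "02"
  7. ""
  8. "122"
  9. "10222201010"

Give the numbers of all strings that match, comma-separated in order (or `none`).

7

1. "10" → no match
2. "102" → no match
3 → no match
4. "0" → no match
5. "01102" → no match
6. "02" → no match
7. "" → match
8. "122" → no match
9. "10222201010" → no match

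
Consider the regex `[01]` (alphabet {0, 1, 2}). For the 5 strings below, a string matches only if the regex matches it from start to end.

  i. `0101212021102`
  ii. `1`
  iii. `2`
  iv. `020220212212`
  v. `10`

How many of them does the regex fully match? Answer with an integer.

i → no match
ii → match
iii → no match
iv → no match
v → no match
Total matched: 1

1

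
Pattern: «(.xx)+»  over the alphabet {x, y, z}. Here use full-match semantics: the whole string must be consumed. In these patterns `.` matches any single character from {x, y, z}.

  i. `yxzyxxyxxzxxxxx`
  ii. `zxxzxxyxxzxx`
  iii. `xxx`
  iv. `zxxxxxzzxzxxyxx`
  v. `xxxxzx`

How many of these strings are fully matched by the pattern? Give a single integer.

2

i → no match
ii → match
iii → match
iv → no match
v → no match — must end with `xx`
Total matched: 2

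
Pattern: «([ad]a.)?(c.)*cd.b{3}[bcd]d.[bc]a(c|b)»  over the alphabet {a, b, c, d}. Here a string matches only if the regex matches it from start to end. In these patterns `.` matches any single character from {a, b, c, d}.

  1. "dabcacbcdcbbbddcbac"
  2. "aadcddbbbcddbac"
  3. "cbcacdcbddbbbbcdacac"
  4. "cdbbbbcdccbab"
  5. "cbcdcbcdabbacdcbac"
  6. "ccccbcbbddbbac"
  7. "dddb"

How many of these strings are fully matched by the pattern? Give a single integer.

2

1 → match
2 → match
3 → no match
4 → no match
5 → no match
6 → no match
7 → no match
Total matched: 2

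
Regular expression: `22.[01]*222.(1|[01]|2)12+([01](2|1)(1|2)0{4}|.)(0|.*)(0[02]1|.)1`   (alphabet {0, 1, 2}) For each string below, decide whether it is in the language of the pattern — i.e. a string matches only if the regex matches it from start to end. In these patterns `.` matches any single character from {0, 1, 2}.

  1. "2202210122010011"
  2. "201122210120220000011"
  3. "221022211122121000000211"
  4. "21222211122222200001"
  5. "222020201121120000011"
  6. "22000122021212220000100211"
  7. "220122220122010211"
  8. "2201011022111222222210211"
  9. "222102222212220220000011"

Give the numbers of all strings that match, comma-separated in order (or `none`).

1 → no match
2 → no match — must start with "22"
3 → match
4 → no match — must start with "22"
5 → no match
6 → no match
7 → match
8 → no match
9 → match

3, 7, 9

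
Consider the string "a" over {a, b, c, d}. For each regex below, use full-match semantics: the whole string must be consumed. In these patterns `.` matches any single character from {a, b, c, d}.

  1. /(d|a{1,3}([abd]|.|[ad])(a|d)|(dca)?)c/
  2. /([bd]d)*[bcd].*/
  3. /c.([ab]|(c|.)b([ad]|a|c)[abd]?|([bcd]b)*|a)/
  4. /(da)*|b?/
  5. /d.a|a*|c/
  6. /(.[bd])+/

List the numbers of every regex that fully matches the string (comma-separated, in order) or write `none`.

1 → no match — must end with "c"
2 → no match
3 → no match — must start with "c"
4 → no match
5 → match
6 → no match

5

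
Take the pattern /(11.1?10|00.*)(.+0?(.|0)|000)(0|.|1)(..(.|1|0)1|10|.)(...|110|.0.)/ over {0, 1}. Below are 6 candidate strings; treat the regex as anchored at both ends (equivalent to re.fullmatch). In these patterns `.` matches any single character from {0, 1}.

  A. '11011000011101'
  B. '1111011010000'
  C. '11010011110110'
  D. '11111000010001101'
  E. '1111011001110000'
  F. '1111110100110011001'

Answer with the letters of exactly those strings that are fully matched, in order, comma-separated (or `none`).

A, B, C, D, E

A → match
B → match
C → match
D → match
E → match
F → no match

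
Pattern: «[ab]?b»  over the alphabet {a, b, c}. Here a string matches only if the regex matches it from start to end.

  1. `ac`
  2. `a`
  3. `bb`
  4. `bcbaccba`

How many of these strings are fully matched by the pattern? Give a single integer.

1

1. `ac` → no match — must end with `b`
2. `a` → no match — must end with `b`
3. `bb` → match
4. `bcbaccba` → no match — must end with `b`
Total matched: 1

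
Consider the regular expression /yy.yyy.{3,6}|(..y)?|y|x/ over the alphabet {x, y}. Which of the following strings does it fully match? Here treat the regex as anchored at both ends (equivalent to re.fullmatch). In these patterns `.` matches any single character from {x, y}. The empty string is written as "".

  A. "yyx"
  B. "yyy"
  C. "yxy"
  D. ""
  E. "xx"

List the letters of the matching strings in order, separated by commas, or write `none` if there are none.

A → no match
B → match
C → match
D → match
E → no match

B, C, D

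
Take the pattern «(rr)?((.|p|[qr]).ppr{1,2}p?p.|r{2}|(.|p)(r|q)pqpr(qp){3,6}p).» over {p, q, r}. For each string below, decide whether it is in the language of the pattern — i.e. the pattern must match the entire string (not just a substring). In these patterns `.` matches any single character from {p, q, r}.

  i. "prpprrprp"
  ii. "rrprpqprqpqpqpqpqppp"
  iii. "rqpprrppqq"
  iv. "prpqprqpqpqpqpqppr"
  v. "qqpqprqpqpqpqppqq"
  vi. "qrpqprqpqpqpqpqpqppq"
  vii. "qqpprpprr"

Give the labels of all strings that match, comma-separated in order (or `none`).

i → match
ii → match
iii → match
iv → match
v → no match
vi → match
vii → match

i, ii, iii, iv, vi, vii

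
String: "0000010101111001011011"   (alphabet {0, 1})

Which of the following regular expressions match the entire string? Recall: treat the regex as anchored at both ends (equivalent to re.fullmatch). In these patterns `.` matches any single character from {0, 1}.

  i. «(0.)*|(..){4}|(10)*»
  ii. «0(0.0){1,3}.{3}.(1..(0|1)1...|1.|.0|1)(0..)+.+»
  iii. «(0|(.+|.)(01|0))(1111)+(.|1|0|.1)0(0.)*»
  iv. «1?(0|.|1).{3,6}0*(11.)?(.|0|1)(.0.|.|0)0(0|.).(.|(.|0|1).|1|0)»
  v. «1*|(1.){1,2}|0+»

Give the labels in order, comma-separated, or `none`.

ii

i → no match
ii → match
iii → no match
iv → no match
v → no match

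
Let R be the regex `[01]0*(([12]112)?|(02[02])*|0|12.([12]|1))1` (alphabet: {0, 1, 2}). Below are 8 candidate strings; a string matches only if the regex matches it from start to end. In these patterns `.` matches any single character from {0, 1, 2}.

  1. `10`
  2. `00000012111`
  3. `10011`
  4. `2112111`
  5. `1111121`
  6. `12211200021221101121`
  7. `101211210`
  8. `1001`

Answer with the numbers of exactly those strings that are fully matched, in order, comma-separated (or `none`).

2, 8

1 → no match — must end with `1`
2 → match
3 → no match
4 → no match
5 → no match
6 → no match
7 → no match — must end with `1`
8 → match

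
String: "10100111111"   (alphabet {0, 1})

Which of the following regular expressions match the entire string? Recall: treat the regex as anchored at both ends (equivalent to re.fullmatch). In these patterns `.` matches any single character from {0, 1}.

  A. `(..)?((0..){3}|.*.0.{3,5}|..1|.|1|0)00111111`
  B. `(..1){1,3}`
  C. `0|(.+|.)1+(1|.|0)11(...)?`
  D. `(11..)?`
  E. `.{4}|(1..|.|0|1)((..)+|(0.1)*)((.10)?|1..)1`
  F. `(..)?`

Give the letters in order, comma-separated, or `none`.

A → match
B → no match
C → match
D → no match
E → match
F → no match

A, C, E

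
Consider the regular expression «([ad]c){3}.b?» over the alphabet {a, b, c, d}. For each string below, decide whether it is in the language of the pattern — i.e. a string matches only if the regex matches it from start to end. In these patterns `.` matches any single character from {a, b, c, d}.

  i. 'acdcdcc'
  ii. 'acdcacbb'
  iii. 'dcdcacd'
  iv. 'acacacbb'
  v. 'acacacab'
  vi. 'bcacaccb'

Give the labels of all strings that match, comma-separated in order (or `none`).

i → match
ii → match
iii → match
iv → match
v → match
vi → no match

i, ii, iii, iv, v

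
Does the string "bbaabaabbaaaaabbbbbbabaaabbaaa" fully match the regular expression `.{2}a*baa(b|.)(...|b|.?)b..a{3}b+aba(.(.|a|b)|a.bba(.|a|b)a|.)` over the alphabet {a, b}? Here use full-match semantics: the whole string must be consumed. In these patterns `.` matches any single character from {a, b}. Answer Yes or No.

Yes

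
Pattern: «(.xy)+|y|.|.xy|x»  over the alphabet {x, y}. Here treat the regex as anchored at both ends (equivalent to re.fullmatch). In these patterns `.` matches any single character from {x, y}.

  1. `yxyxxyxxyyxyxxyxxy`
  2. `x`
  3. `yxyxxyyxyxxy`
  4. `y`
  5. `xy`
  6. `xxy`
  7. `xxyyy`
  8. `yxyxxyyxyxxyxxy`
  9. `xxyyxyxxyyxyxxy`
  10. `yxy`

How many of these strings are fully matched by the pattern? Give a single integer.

1 → match
2. `x` → match
3. `yxyxxyyxyxxy` → match
4. `y` → match
5. `xy` → no match
6. `xxy` → match
7. `xxyyy` → no match
8 → match
9 → match
10. `yxy` → match
Total matched: 8

8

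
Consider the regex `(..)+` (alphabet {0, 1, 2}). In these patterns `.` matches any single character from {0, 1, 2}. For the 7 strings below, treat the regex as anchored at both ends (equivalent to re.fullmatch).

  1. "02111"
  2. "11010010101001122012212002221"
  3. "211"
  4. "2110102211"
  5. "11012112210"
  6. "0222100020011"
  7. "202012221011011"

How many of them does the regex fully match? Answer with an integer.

1 → no match
2 → no match
3 → no match
4 → match
5 → no match
6 → no match
7 → no match
Total matched: 1

1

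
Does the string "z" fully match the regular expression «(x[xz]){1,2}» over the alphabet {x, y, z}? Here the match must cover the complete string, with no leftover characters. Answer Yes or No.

No

Every match must start with "x", but "z" does not.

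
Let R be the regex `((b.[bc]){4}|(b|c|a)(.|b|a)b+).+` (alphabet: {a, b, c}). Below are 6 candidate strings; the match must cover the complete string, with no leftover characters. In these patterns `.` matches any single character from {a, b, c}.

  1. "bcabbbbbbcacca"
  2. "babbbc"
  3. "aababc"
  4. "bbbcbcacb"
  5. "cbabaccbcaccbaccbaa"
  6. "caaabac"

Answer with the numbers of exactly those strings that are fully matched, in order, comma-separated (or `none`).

1 → no match
2 → match
3 → match
4 → match
5 → no match
6 → no match

2, 3, 4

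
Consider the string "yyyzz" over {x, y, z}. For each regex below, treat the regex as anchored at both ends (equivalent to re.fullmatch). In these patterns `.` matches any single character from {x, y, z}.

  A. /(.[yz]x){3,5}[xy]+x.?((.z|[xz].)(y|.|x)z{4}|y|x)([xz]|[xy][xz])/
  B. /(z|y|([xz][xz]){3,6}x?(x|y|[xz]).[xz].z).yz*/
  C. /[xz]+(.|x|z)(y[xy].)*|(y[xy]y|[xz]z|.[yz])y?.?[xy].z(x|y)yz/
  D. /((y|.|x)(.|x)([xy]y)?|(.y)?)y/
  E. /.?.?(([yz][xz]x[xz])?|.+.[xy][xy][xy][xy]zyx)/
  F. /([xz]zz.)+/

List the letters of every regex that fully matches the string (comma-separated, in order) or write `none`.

B

A → no match
B → match
C → no match
D → no match — must end with "y"
E → no match
F → no match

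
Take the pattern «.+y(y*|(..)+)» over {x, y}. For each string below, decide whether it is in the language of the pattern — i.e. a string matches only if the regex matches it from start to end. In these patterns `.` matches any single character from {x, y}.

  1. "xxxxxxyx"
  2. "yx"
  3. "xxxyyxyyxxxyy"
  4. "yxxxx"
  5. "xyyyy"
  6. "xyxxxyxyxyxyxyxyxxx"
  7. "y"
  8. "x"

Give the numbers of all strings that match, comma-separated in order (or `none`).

1. "xxxxxxyx" → no match
2. "yx" → no match
3 → match
4. "yxxxx" → no match
5. "xyyyy" → match
6 → no match
7. "y" → no match
8. "x" → no match

3, 5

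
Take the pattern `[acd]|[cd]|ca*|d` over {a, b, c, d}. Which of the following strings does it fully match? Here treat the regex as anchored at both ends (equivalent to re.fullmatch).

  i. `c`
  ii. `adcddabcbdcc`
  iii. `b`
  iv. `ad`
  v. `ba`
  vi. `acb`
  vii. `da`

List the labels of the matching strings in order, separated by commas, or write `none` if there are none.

i

i → match
ii → no match
iii → no match
iv → no match
v → no match
vi → no match
vii → no match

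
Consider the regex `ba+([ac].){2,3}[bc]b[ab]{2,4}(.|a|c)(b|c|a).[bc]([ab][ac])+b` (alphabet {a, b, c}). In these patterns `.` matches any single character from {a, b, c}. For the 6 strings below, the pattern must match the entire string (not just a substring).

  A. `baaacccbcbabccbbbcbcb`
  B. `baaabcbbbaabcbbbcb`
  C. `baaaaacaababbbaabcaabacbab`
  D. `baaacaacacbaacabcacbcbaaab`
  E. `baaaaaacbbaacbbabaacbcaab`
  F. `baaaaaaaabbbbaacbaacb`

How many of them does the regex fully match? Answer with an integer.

4

A → match
B → match
C → match
D → match
E → no match
F → no match
Total matched: 4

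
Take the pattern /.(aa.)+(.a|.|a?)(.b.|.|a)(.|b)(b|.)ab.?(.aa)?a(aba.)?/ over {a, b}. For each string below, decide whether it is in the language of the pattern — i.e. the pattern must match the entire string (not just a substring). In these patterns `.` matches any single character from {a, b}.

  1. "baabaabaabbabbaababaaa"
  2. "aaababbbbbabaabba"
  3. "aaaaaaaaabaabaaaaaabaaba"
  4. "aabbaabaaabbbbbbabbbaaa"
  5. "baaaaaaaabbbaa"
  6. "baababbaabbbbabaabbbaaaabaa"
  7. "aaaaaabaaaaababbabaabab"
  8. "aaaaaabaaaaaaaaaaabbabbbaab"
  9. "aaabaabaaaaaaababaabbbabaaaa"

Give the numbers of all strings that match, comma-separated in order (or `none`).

1 → match
2 → no match
3 → match
4 → no match
5 → no match
6 → no match
7 → match
8 → no match
9 → no match

1, 3, 7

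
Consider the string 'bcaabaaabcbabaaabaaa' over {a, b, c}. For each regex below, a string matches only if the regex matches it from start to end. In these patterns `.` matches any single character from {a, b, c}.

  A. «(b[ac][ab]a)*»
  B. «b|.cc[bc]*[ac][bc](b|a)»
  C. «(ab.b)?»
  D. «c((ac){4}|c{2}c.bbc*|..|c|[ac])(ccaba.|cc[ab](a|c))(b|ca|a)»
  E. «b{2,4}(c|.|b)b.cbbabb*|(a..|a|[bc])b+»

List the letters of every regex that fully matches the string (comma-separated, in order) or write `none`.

A

A → match
B → no match
C → no match
D → no match — must start with 'c'
E → no match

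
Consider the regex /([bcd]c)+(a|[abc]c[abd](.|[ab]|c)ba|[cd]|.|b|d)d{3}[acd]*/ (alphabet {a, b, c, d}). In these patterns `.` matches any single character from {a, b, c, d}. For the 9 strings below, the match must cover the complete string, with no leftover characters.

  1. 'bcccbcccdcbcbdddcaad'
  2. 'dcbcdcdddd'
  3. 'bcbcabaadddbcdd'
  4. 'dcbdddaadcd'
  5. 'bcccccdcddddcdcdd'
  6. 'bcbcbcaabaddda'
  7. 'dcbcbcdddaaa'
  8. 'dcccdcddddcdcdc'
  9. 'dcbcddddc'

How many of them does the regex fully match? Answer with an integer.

1 → match
2 → match
3 → no match
4 → match
5 → match
6 → match
7 → no match
8 → match
9 → match
Total matched: 7

7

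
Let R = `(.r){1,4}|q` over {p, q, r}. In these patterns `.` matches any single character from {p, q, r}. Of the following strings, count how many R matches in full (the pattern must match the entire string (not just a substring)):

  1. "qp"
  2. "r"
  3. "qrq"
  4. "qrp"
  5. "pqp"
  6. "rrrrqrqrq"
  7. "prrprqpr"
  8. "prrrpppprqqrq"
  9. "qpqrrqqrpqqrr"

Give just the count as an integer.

0

1 → no match
2 → no match
3 → no match
4 → no match
5 → no match
6 → no match
7 → no match
8 → no match
9 → no match
Total matched: 0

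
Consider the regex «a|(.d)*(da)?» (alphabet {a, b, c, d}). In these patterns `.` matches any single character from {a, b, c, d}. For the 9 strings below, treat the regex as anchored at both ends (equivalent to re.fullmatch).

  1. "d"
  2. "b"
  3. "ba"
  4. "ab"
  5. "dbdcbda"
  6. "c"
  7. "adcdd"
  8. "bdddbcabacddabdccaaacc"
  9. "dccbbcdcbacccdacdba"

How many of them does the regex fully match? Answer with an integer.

0

1 → no match
2 → no match
3 → no match
4 → no match
5 → no match
6 → no match
7 → no match
8 → no match
9 → no match
Total matched: 0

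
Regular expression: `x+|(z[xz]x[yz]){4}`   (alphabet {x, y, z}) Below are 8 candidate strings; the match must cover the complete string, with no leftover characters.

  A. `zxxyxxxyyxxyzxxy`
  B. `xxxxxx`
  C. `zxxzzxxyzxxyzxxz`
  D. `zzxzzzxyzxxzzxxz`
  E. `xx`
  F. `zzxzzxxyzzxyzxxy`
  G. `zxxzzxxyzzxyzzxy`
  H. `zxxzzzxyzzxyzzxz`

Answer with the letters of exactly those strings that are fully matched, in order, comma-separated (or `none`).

B, C, D, E, F, G, H

A → no match
B → match
C → match
D → match
E → match
F → match
G → match
H → match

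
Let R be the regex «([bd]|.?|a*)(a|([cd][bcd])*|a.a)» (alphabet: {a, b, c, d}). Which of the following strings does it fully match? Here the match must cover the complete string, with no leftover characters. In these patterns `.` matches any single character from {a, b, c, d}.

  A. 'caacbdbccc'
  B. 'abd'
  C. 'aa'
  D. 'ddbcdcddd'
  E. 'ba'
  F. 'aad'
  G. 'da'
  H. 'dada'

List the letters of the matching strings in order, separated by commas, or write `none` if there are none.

A → no match
B → no match
C → match
D → match
E → match
F → no match
G → match
H → match

C, D, E, G, H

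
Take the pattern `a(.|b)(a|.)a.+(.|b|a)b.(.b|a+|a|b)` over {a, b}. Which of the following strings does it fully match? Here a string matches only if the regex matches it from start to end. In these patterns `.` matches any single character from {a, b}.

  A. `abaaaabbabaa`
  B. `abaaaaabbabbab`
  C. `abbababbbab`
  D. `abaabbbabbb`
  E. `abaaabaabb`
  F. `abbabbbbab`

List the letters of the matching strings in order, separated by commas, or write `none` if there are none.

A, B, C, D, F

A → match
B → match
C → match
D → match
E → no match
F → match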